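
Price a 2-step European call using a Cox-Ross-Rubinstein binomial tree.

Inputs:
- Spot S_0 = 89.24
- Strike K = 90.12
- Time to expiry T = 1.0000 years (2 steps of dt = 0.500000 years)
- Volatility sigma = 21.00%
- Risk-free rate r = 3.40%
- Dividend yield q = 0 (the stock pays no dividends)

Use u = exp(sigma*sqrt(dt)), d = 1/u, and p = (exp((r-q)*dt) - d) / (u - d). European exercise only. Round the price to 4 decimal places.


dt = T/N = 0.500000
u = exp(sigma*sqrt(dt)) = 1.160084; d = 1/u = 0.862007
p = (exp((r-q)*dt) - d) / (u - d) = 0.520465
Discount per step: exp(-r*dt) = 0.983144
Stock lattice S(k, i) with i counting down-moves:
  k=0: S(0,0) = 89.2400
  k=1: S(1,0) = 103.5259; S(1,1) = 76.9255
  k=2: S(2,0) = 120.0987; S(2,1) = 89.2400; S(2,2) = 66.3103
Terminal payoffs V(N, i) = max(S_T - K, 0):
  V(2,0) = 29.978738; V(2,1) = 0.000000; V(2,2) = 0.000000
Backward induction: V(k, i) = exp(-r*dt) * [p * V(k+1, i) + (1-p) * V(k+1, i+1)].
  V(1,0) = exp(-r*dt) * [p*29.978738 + (1-p)*0.000000] = 15.339866
  V(1,1) = exp(-r*dt) * [p*0.000000 + (1-p)*0.000000] = 0.000000
  V(0,0) = exp(-r*dt) * [p*15.339866 + (1-p)*0.000000] = 7.849279

Answer: Price = V(0,0) = 7.8493


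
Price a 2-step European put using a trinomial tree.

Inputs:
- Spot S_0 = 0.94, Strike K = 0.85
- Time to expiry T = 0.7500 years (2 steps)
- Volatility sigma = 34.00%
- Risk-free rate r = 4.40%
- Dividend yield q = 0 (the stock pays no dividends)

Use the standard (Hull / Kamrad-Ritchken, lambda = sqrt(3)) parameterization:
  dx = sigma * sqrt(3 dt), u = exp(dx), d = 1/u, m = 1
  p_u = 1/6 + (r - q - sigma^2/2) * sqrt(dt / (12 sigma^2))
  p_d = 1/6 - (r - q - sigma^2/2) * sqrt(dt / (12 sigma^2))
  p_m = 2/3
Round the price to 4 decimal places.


dt = T/N = 0.375000; dx = sigma*sqrt(3*dt) = 0.360624
u = exp(dx) = 1.434225; d = 1/u = 0.697241
p_u = 0.159492, p_m = 0.666667, p_d = 0.173842
Discount per step: exp(-r*dt) = 0.983635
Stock lattice S(k, j) with j the centered position index:
  k=0: S(0,+0) = 0.9400
  k=1: S(1,-1) = 0.6554; S(1,+0) = 0.9400; S(1,+1) = 1.3482
  k=2: S(2,-2) = 0.4570; S(2,-1) = 0.6554; S(2,+0) = 0.9400; S(2,+1) = 1.3482; S(2,+2) = 1.9336
Terminal payoffs V(N, j) = max(K - S_T, 0):
  V(2,-2) = 0.393024; V(2,-1) = 0.194594; V(2,+0) = 0.000000; V(2,+1) = 0.000000; V(2,+2) = 0.000000
Backward induction: V(k, j) = exp(-r*dt) * [p_u * V(k+1, j+1) + p_m * V(k+1, j) + p_d * V(k+1, j-1)]
  V(1,-1) = exp(-r*dt) * [p_u*0.000000 + p_m*0.194594 + p_d*0.393024] = 0.194812
  V(1,+0) = exp(-r*dt) * [p_u*0.000000 + p_m*0.000000 + p_d*0.194594] = 0.033275
  V(1,+1) = exp(-r*dt) * [p_u*0.000000 + p_m*0.000000 + p_d*0.000000] = 0.000000
  V(0,+0) = exp(-r*dt) * [p_u*0.000000 + p_m*0.033275 + p_d*0.194812] = 0.055132

Answer: Price = V(0,0) = 0.0551


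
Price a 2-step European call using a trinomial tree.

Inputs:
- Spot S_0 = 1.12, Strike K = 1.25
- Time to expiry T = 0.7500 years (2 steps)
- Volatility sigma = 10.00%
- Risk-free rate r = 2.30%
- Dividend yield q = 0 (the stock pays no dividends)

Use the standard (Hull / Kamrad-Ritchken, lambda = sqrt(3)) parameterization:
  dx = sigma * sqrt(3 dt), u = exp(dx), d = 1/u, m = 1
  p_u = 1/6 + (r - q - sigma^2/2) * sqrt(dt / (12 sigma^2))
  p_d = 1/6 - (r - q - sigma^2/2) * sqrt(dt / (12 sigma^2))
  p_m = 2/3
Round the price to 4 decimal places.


dt = T/N = 0.375000; dx = sigma*sqrt(3*dt) = 0.106066
u = exp(dx) = 1.111895; d = 1/u = 0.899365
p_u = 0.198486, p_m = 0.666667, p_d = 0.134847
Discount per step: exp(-r*dt) = 0.991412
Stock lattice S(k, j) with j the centered position index:
  k=0: S(0,+0) = 1.1200
  k=1: S(1,-1) = 1.0073; S(1,+0) = 1.1200; S(1,+1) = 1.2453
  k=2: S(2,-2) = 0.9059; S(2,-1) = 1.0073; S(2,+0) = 1.1200; S(2,+1) = 1.2453; S(2,+2) = 1.3847
Terminal payoffs V(N, j) = max(S_T - K, 0):
  V(2,-2) = 0.000000; V(2,-1) = 0.000000; V(2,+0) = 0.000000; V(2,+1) = 0.000000; V(2,+2) = 0.134668
Backward induction: V(k, j) = exp(-r*dt) * [p_u * V(k+1, j+1) + p_m * V(k+1, j) + p_d * V(k+1, j-1)]
  V(1,-1) = exp(-r*dt) * [p_u*0.000000 + p_m*0.000000 + p_d*0.000000] = 0.000000
  V(1,+0) = exp(-r*dt) * [p_u*0.000000 + p_m*0.000000 + p_d*0.000000] = 0.000000
  V(1,+1) = exp(-r*dt) * [p_u*0.134668 + p_m*0.000000 + p_d*0.000000] = 0.026500
  V(0,+0) = exp(-r*dt) * [p_u*0.026500 + p_m*0.000000 + p_d*0.000000] = 0.005215

Answer: Price = V(0,0) = 0.0052


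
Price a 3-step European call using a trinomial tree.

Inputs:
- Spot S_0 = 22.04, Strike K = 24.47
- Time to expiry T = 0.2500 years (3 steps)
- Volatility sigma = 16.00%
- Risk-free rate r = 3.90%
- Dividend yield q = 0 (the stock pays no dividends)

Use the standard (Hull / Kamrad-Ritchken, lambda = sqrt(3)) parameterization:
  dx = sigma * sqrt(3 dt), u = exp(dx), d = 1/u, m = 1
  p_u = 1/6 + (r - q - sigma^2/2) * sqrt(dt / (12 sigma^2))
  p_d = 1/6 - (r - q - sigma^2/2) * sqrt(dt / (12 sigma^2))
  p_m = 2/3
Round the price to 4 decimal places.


Answer: Price = V(0,0) = 0.1104

Derivation:
dt = T/N = 0.083333; dx = sigma*sqrt(3*dt) = 0.080000
u = exp(dx) = 1.083287; d = 1/u = 0.923116
p_u = 0.180312, p_m = 0.666667, p_d = 0.153021
Discount per step: exp(-r*dt) = 0.996755
Stock lattice S(k, j) with j the centered position index:
  k=0: S(0,+0) = 22.0400
  k=1: S(1,-1) = 20.3455; S(1,+0) = 22.0400; S(1,+1) = 23.8756
  k=2: S(2,-2) = 18.7812; S(2,-1) = 20.3455; S(2,+0) = 22.0400; S(2,+1) = 23.8756; S(2,+2) = 25.8642
  k=3: S(3,-3) = 17.3373; S(3,-2) = 18.7812; S(3,-1) = 20.3455; S(3,+0) = 22.0400; S(3,+1) = 23.8756; S(3,+2) = 25.8642; S(3,+3) = 28.0183
Terminal payoffs V(N, j) = max(S_T - K, 0):
  V(3,-3) = 0.000000; V(3,-2) = 0.000000; V(3,-1) = 0.000000; V(3,+0) = 0.000000; V(3,+1) = 0.000000; V(3,+2) = 1.394180; V(3,+3) = 3.548331
Backward induction: V(k, j) = exp(-r*dt) * [p_u * V(k+1, j+1) + p_m * V(k+1, j) + p_d * V(k+1, j-1)]
  V(2,-2) = exp(-r*dt) * [p_u*0.000000 + p_m*0.000000 + p_d*0.000000] = 0.000000
  V(2,-1) = exp(-r*dt) * [p_u*0.000000 + p_m*0.000000 + p_d*0.000000] = 0.000000
  V(2,+0) = exp(-r*dt) * [p_u*0.000000 + p_m*0.000000 + p_d*0.000000] = 0.000000
  V(2,+1) = exp(-r*dt) * [p_u*1.394180 + p_m*0.000000 + p_d*0.000000] = 0.250572
  V(2,+2) = exp(-r*dt) * [p_u*3.548331 + p_m*1.394180 + p_d*0.000000] = 1.564170
  V(1,-1) = exp(-r*dt) * [p_u*0.000000 + p_m*0.000000 + p_d*0.000000] = 0.000000
  V(1,+0) = exp(-r*dt) * [p_u*0.250572 + p_m*0.000000 + p_d*0.000000] = 0.045035
  V(1,+1) = exp(-r*dt) * [p_u*1.564170 + p_m*0.250572 + p_d*0.000000] = 0.447630
  V(0,+0) = exp(-r*dt) * [p_u*0.447630 + p_m*0.045035 + p_d*0.000000] = 0.110377


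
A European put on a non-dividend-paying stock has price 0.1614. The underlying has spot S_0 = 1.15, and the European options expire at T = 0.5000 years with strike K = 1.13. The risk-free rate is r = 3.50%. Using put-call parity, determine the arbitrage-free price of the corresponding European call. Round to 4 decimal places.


Put-call parity: C - P = S_0 * exp(-qT) - K * exp(-rT).
S_0 * exp(-qT) = 1.1500 * 1.00000000 = 1.15000000
K * exp(-rT) = 1.1300 * 0.98265224 = 1.11039703
C = P + S*exp(-qT) - K*exp(-rT)
C = 0.1614 + 1.15000000 - 1.11039703 = 0.2010

Answer: Call price = 0.2010


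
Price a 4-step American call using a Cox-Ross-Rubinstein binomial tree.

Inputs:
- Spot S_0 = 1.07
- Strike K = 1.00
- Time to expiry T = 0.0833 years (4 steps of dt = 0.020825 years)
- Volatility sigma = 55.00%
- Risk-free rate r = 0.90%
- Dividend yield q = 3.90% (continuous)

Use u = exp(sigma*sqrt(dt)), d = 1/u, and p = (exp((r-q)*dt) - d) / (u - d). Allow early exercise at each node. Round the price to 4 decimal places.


dt = T/N = 0.020825
u = exp(sigma*sqrt(dt)) = 1.082605; d = 1/u = 0.923698
p = (exp((r-q)*dt) - d) / (u - d) = 0.476238
Discount per step: exp(-r*dt) = 0.999813
Stock lattice S(k, i) with i counting down-moves:
  k=0: S(0,0) = 1.0700
  k=1: S(1,0) = 1.1584; S(1,1) = 0.9884
  k=2: S(2,0) = 1.2541; S(2,1) = 1.0700; S(2,2) = 0.9129
  k=3: S(3,0) = 1.3577; S(3,1) = 1.1584; S(3,2) = 0.9884; S(3,3) = 0.8433
  k=4: S(4,0) = 1.4698; S(4,1) = 1.2541; S(4,2) = 1.0700; S(4,3) = 0.9129; S(4,4) = 0.7789
Terminal payoffs V(N, i) = max(S_T - K, 0):
  V(4,0) = 0.469817; V(4,1) = 0.254075; V(4,2) = 0.070000; V(4,3) = 0.000000; V(4,4) = 0.000000
Backward induction: V(k, i) = exp(-r*dt) * [p * V(k+1, i) + (1-p) * V(k+1, i+1)]; then take max(V_cont, immediate exercise) for American.
  V(3,0) = exp(-r*dt) * [p*0.469817 + (1-p)*0.254075] = 0.356752; exercise = 0.357667; V(3,0) = max -> 0.357667
  V(3,1) = exp(-r*dt) * [p*0.254075 + (1-p)*0.070000] = 0.157634; exercise = 0.158387; V(3,1) = max -> 0.158387
  V(3,2) = exp(-r*dt) * [p*0.070000 + (1-p)*0.000000] = 0.033330; exercise = 0.000000; V(3,2) = max -> 0.033330
  V(3,3) = exp(-r*dt) * [p*0.000000 + (1-p)*0.000000] = 0.000000; exercise = 0.000000; V(3,3) = max -> 0.000000
  V(2,0) = exp(-r*dt) * [p*0.357667 + (1-p)*0.158387] = 0.253244; exercise = 0.254075; V(2,0) = max -> 0.254075
  V(2,1) = exp(-r*dt) * [p*0.158387 + (1-p)*0.033330] = 0.092870; exercise = 0.070000; V(2,1) = max -> 0.092870
  V(2,2) = exp(-r*dt) * [p*0.033330 + (1-p)*0.000000] = 0.015870; exercise = 0.000000; V(2,2) = max -> 0.015870
  V(1,0) = exp(-r*dt) * [p*0.254075 + (1-p)*0.092870] = 0.169610; exercise = 0.158387; V(1,0) = max -> 0.169610
  V(1,1) = exp(-r*dt) * [p*0.092870 + (1-p)*0.015870] = 0.052530; exercise = 0.000000; V(1,1) = max -> 0.052530
  V(0,0) = exp(-r*dt) * [p*0.169610 + (1-p)*0.052530] = 0.108268; exercise = 0.070000; V(0,0) = max -> 0.108268

Answer: Price = V(0,0) = 0.1083


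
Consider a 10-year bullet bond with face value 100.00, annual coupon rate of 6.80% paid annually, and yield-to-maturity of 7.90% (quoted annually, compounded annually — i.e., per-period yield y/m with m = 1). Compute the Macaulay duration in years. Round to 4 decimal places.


Answer: Macaulay duration = 7.4647 years

Derivation:
Coupon per period c = face * coupon_rate / m = 6.800000
Periods per year m = 1; per-period yield y/m = 0.079000
Number of cashflows N = 10
Cashflows (t years, CF_t, discount factor 1/(1+y/m)^(m*t), PV):
  t = 1.0000: CF_t = 6.800000, DF = 0.926784, PV = 6.302132
  t = 2.0000: CF_t = 6.800000, DF = 0.858929, PV = 5.840715
  t = 3.0000: CF_t = 6.800000, DF = 0.796041, PV = 5.413082
  t = 4.0000: CF_t = 6.800000, DF = 0.737758, PV = 5.016758
  t = 5.0000: CF_t = 6.800000, DF = 0.683743, PV = 4.649451
  t = 6.0000: CF_t = 6.800000, DF = 0.633682, PV = 4.309037
  t = 7.0000: CF_t = 6.800000, DF = 0.587286, PV = 3.993547
  t = 8.0000: CF_t = 6.800000, DF = 0.544288, PV = 3.701156
  t = 9.0000: CF_t = 6.800000, DF = 0.504437, PV = 3.430172
  t = 10.0000: CF_t = 106.800000, DF = 0.467504, PV = 49.929453
Price P = sum_t PV_t = 92.585502
Macaulay numerator sum_t t * PV_t:
  t * PV_t at t = 1.0000: 6.302132
  t * PV_t at t = 2.0000: 11.681430
  t * PV_t at t = 3.0000: 16.239245
  t * PV_t at t = 4.0000: 20.067031
  t * PV_t at t = 5.0000: 23.247256
  t * PV_t at t = 6.0000: 25.854223
  t * PV_t at t = 7.0000: 27.954829
  t * PV_t at t = 8.0000: 29.609246
  t * PV_t at t = 9.0000: 30.871549
  t * PV_t at t = 10.0000: 499.294527
Macaulay duration D = (sum_t t * PV_t) / P = 691.121468 / 92.585502 = 7.464683


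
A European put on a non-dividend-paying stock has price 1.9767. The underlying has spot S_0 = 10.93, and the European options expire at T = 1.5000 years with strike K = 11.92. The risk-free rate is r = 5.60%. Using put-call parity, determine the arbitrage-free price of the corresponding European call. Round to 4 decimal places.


Answer: Call price = 1.9471

Derivation:
Put-call parity: C - P = S_0 * exp(-qT) - K * exp(-rT).
S_0 * exp(-qT) = 10.9300 * 1.00000000 = 10.93000000
K * exp(-rT) = 11.9200 * 0.91943126 = 10.95962057
C = P + S*exp(-qT) - K*exp(-rT)
C = 1.9767 + 10.93000000 - 10.95962057 = 1.9471


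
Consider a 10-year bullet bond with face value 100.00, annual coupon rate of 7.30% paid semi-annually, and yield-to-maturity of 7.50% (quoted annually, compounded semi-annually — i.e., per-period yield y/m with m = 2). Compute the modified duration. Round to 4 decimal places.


Coupon per period c = face * coupon_rate / m = 3.650000
Periods per year m = 2; per-period yield y/m = 0.037500
Number of cashflows N = 20
Cashflows (t years, CF_t, discount factor 1/(1+y/m)^(m*t), PV):
  t = 0.5000: CF_t = 3.650000, DF = 0.963855, PV = 3.518072
  t = 1.0000: CF_t = 3.650000, DF = 0.929017, PV = 3.390913
  t = 1.5000: CF_t = 3.650000, DF = 0.895438, PV = 3.268350
  t = 2.0000: CF_t = 3.650000, DF = 0.863073, PV = 3.150217
  t = 2.5000: CF_t = 3.650000, DF = 0.831878, PV = 3.036354
  t = 3.0000: CF_t = 3.650000, DF = 0.801810, PV = 2.926606
  t = 3.5000: CF_t = 3.650000, DF = 0.772829, PV = 2.820825
  t = 4.0000: CF_t = 3.650000, DF = 0.744895, PV = 2.718867
  t = 4.5000: CF_t = 3.650000, DF = 0.717971, PV = 2.620595
  t = 5.0000: CF_t = 3.650000, DF = 0.692020, PV = 2.525875
  t = 5.5000: CF_t = 3.650000, DF = 0.667008, PV = 2.434578
  t = 6.0000: CF_t = 3.650000, DF = 0.642899, PV = 2.346581
  t = 6.5000: CF_t = 3.650000, DF = 0.619662, PV = 2.261765
  t = 7.0000: CF_t = 3.650000, DF = 0.597264, PV = 2.180015
  t = 7.5000: CF_t = 3.650000, DF = 0.575676, PV = 2.101219
  t = 8.0000: CF_t = 3.650000, DF = 0.554869, PV = 2.025271
  t = 8.5000: CF_t = 3.650000, DF = 0.534813, PV = 1.952069
  t = 9.0000: CF_t = 3.650000, DF = 0.515483, PV = 1.881512
  t = 9.5000: CF_t = 3.650000, DF = 0.496851, PV = 1.813505
  t = 10.0000: CF_t = 103.650000, DF = 0.478892, PV = 49.637191
Price P = sum_t PV_t = 98.610380
First compute Macaulay numerator sum_t t * PV_t:
  t * PV_t at t = 0.5000: 1.759036
  t * PV_t at t = 1.0000: 3.390913
  t * PV_t at t = 1.5000: 4.902525
  t * PV_t at t = 2.0000: 6.300434
  t * PV_t at t = 2.5000: 7.590884
  t * PV_t at t = 3.0000: 8.779817
  t * PV_t at t = 3.5000: 9.872887
  t * PV_t at t = 4.0000: 10.875469
  t * PV_t at t = 4.5000: 11.792678
  t * PV_t at t = 5.0000: 12.629374
  t * PV_t at t = 5.5000: 13.390179
  t * PV_t at t = 6.0000: 14.079488
  t * PV_t at t = 6.5000: 14.701473
  t * PV_t at t = 7.0000: 15.260102
  t * PV_t at t = 7.5000: 15.759141
  t * PV_t at t = 8.0000: 16.202169
  t * PV_t at t = 8.5000: 16.592583
  t * PV_t at t = 9.0000: 16.933607
  t * PV_t at t = 9.5000: 17.228302
  t * PV_t at t = 10.0000: 496.371913
Macaulay duration D = 714.412973 / 98.610380 = 7.244805
Modified duration = D / (1 + y/m) = 7.244805 / (1 + 0.037500) = 6.982945

Answer: Modified duration = 6.9829


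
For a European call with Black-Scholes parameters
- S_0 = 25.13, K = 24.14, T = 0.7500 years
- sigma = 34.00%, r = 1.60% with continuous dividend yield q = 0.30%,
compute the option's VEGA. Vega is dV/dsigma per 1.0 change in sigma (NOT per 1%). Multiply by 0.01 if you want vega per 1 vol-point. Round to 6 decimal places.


d1 = 0.3168367045; d2 = 0.0223880672
phi(d1) = 0.3794124975; exp(-qT) = 0.9977525294; exp(-rT) = 0.9880717129
Vega = S * exp(-qT) * phi(d1) * sqrt(T) = 25.1300 * 0.9977525294 * 0.3794124975 * 0.8660254038 = 8.238679

Answer: Vega = 8.238679


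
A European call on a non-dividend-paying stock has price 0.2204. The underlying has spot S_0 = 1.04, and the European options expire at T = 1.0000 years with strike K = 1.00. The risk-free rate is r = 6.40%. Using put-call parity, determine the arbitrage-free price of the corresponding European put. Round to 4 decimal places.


Put-call parity: C - P = S_0 * exp(-qT) - K * exp(-rT).
S_0 * exp(-qT) = 1.0400 * 1.00000000 = 1.04000000
K * exp(-rT) = 1.0000 * 0.93800500 = 0.93800500
P = C - S*exp(-qT) + K*exp(-rT)
P = 0.2204 - 1.04000000 + 0.93800500 = 0.1184

Answer: Put price = 0.1184


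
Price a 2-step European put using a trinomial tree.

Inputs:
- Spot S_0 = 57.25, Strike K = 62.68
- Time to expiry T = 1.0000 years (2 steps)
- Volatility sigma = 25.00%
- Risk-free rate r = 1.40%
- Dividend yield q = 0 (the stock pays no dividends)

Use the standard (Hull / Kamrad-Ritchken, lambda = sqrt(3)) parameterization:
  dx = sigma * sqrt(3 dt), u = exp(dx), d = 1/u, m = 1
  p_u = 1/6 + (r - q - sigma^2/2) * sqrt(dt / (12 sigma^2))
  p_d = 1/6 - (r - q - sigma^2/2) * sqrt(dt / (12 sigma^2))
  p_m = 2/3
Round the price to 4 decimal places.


Answer: Price = V(0,0) = 8.5736

Derivation:
dt = T/N = 0.500000; dx = sigma*sqrt(3*dt) = 0.306186
u = exp(dx) = 1.358235; d = 1/u = 0.736250
p_u = 0.152582, p_m = 0.666667, p_d = 0.180751
Discount per step: exp(-r*dt) = 0.993024
Stock lattice S(k, j) with j the centered position index:
  k=0: S(0,+0) = 57.2500
  k=1: S(1,-1) = 42.1503; S(1,+0) = 57.2500; S(1,+1) = 77.7590
  k=2: S(2,-2) = 31.0331; S(2,-1) = 42.1503; S(2,+0) = 57.2500; S(2,+1) = 77.7590; S(2,+2) = 105.6150
Terminal payoffs V(N, j) = max(K - S_T, 0):
  V(2,-2) = 31.646874; V(2,-1) = 20.529716; V(2,+0) = 5.430000; V(2,+1) = 0.000000; V(2,+2) = 0.000000
Backward induction: V(k, j) = exp(-r*dt) * [p_u * V(k+1, j+1) + p_m * V(k+1, j) + p_d * V(k+1, j-1)]
  V(1,-1) = exp(-r*dt) * [p_u*5.430000 + p_m*20.529716 + p_d*31.646874] = 20.094058
  V(1,+0) = exp(-r*dt) * [p_u*0.000000 + p_m*5.430000 + p_d*20.529716] = 7.279635
  V(1,+1) = exp(-r*dt) * [p_u*0.000000 + p_m*0.000000 + p_d*5.430000] = 0.974633
  V(0,+0) = exp(-r*dt) * [p_u*0.974633 + p_m*7.279635 + p_d*20.094058] = 8.573602


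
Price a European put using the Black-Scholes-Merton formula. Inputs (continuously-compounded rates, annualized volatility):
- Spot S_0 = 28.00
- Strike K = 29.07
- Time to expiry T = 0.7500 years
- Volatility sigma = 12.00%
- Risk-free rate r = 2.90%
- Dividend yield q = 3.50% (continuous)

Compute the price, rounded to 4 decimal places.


Answer: Price = 1.8324

Derivation:
d1 = (ln(S/K) + (r - q + 0.5*sigma^2) * T) / (sigma * sqrt(T)) = -0.35220488
d2 = d1 - sigma * sqrt(T) = -0.45612792
exp(-rT) = 0.97848483; exp(-qT) = 0.97409154
P = K * exp(-rT) * N(-d2) - S_0 * exp(-qT) * N(-d1)
N(-d1) = 0.63765769; N(-d2) = 0.67585100
P = 29.0700 * 0.97848483 * 0.67585100 - 28.0000 * 0.97409154 * 0.63765769 = 1.8324


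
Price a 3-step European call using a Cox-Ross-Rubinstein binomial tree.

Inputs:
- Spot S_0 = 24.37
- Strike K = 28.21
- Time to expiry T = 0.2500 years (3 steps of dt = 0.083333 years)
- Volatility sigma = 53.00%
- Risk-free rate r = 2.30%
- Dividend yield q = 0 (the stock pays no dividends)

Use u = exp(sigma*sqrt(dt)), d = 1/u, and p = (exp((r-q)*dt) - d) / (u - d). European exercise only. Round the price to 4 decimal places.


dt = T/N = 0.083333
u = exp(sigma*sqrt(dt)) = 1.165322; d = 1/u = 0.858132
p = (exp((r-q)*dt) - d) / (u - d) = 0.468070
Discount per step: exp(-r*dt) = 0.998085
Stock lattice S(k, i) with i counting down-moves:
  k=0: S(0,0) = 24.3700
  k=1: S(1,0) = 28.3989; S(1,1) = 20.9127
  k=2: S(2,0) = 33.0939; S(2,1) = 24.3700; S(2,2) = 17.9458
  k=3: S(3,0) = 38.5650; S(3,1) = 28.3989; S(3,2) = 20.9127; S(3,3) = 15.3999
Terminal payoffs V(N, i) = max(S_T - K, 0):
  V(3,0) = 10.355046; V(3,1) = 0.188908; V(3,2) = 0.000000; V(3,3) = 0.000000
Backward induction: V(k, i) = exp(-r*dt) * [p * V(k+1, i) + (1-p) * V(k+1, i+1)].
  V(2,0) = exp(-r*dt) * [p*10.355046 + (1-p)*0.188908] = 4.937902
  V(2,1) = exp(-r*dt) * [p*0.188908 + (1-p)*0.000000] = 0.088253
  V(2,2) = exp(-r*dt) * [p*0.000000 + (1-p)*0.000000] = 0.000000
  V(1,0) = exp(-r*dt) * [p*4.937902 + (1-p)*0.088253] = 2.353714
  V(1,1) = exp(-r*dt) * [p*0.088253 + (1-p)*0.000000] = 0.041229
  V(0,0) = exp(-r*dt) * [p*2.353714 + (1-p)*0.041229] = 1.121483

Answer: Price = V(0,0) = 1.1215


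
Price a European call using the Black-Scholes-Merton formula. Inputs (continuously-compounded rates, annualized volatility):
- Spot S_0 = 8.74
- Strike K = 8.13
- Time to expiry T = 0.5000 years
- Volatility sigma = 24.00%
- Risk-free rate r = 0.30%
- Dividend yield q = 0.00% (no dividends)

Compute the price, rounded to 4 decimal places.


d1 = (ln(S/K) + (r - q + 0.5*sigma^2) * T) / (sigma * sqrt(T)) = 0.52001379
d2 = d1 - sigma * sqrt(T) = 0.35030816
exp(-rT) = 0.99850112; exp(-qT) = 1.00000000
C = S_0 * exp(-qT) * N(d1) - K * exp(-rT) * N(d2)
N(d1) = 0.69847302; N(d2) = 0.63694628
C = 8.7400 * 1.00000000 * 0.69847302 - 8.1300 * 0.99850112 * 0.63694628 = 0.9340

Answer: Price = 0.9340


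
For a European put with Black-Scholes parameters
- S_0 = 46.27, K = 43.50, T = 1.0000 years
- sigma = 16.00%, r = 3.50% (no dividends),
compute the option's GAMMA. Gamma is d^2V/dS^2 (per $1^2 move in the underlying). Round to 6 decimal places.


Answer: Gamma = 0.042631

Derivation:
d1 = 0.6845804052; d2 = 0.5245804052
phi(d1) = 0.3156050469; exp(-qT) = 1.0000000000; exp(-rT) = 0.9656054163
Gamma = exp(-qT) * phi(d1) / (S * sigma * sqrt(T)) = 1.0000000000 * 0.3156050469 / (46.2700 * 0.1600 * 1.0000000000) = 0.042631


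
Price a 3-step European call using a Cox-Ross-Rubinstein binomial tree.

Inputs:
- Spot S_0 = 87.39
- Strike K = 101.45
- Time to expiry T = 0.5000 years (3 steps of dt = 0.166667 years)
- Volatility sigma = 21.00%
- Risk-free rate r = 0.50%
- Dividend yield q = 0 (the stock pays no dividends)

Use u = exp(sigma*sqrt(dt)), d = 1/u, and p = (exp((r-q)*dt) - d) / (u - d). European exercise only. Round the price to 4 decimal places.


dt = T/N = 0.166667
u = exp(sigma*sqrt(dt)) = 1.089514; d = 1/u = 0.917840
p = (exp((r-q)*dt) - d) / (u - d) = 0.483436
Discount per step: exp(-r*dt) = 0.999167
Stock lattice S(k, i) with i counting down-moves:
  k=0: S(0,0) = 87.3900
  k=1: S(1,0) = 95.2127; S(1,1) = 80.2100
  k=2: S(2,0) = 103.7356; S(2,1) = 87.3900; S(2,2) = 73.6200
  k=3: S(3,0) = 113.0214; S(3,1) = 95.2127; S(3,2) = 80.2100; S(3,3) = 67.5714
Terminal payoffs V(N, i) = max(S_T - K, 0):
  V(3,0) = 11.571411; V(3,1) = 0.000000; V(3,2) = 0.000000; V(3,3) = 0.000000
Backward induction: V(k, i) = exp(-r*dt) * [p * V(k+1, i) + (1-p) * V(k+1, i+1)].
  V(2,0) = exp(-r*dt) * [p*11.571411 + (1-p)*0.000000] = 5.589380
  V(2,1) = exp(-r*dt) * [p*0.000000 + (1-p)*0.000000] = 0.000000
  V(2,2) = exp(-r*dt) * [p*0.000000 + (1-p)*0.000000] = 0.000000
  V(1,0) = exp(-r*dt) * [p*5.589380 + (1-p)*0.000000] = 2.699858
  V(1,1) = exp(-r*dt) * [p*0.000000 + (1-p)*0.000000] = 0.000000
  V(0,0) = exp(-r*dt) * [p*2.699858 + (1-p)*0.000000] = 1.304122

Answer: Price = V(0,0) = 1.3041


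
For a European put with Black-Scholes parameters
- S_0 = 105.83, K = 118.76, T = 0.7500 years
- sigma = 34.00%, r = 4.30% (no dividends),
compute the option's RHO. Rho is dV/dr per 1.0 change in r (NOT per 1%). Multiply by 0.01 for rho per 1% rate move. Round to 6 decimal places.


Answer: Rho = -57.446918

Derivation:
d1 = -0.1347284781; d2 = -0.4291771154
phi(d1) = 0.3953379087; exp(-qT) = 1.0000000000; exp(-rT) = 0.9682644857
N(-d2) = 0.6661028322
Rho = -K*T*exp(-rT)*N(-d2) = -118.7600 * 0.7500 * 0.9682644857 * 0.6661028322 = -57.446918


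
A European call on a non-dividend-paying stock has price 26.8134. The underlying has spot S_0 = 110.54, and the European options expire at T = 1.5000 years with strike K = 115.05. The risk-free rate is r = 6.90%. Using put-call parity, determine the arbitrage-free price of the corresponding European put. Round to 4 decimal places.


Answer: Put price = 20.0112

Derivation:
Put-call parity: C - P = S_0 * exp(-qT) - K * exp(-rT).
S_0 * exp(-qT) = 110.5400 * 1.00000000 = 110.54000000
K * exp(-rT) = 115.0500 * 0.90167602 = 103.73782642
P = C - S*exp(-qT) + K*exp(-rT)
P = 26.8134 - 110.54000000 + 103.73782642 = 20.0112


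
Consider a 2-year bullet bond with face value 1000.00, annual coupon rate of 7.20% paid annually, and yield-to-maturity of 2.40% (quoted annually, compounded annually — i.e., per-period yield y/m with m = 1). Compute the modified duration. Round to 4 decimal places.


Answer: Modified duration = 1.8903

Derivation:
Coupon per period c = face * coupon_rate / m = 72.000000
Periods per year m = 1; per-period yield y/m = 0.024000
Number of cashflows N = 2
Cashflows (t years, CF_t, discount factor 1/(1+y/m)^(m*t), PV):
  t = 1.0000: CF_t = 72.000000, DF = 0.976562, PV = 70.312500
  t = 2.0000: CF_t = 1072.000000, DF = 0.953674, PV = 1022.338867
Price P = sum_t PV_t = 1092.651367
First compute Macaulay numerator sum_t t * PV_t:
  t * PV_t at t = 1.0000: 70.312500
  t * PV_t at t = 2.0000: 2044.677734
Macaulay duration D = 2114.990234 / 1092.651367 = 1.935650
Modified duration = D / (1 + y/m) = 1.935650 / (1 + 0.024000) = 1.890283


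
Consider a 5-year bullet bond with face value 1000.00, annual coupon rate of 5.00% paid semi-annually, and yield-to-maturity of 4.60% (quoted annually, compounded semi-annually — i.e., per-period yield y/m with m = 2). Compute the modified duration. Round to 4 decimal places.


Coupon per period c = face * coupon_rate / m = 25.000000
Periods per year m = 2; per-period yield y/m = 0.023000
Number of cashflows N = 10
Cashflows (t years, CF_t, discount factor 1/(1+y/m)^(m*t), PV):
  t = 0.5000: CF_t = 25.000000, DF = 0.977517, PV = 24.437928
  t = 1.0000: CF_t = 25.000000, DF = 0.955540, PV = 23.888492
  t = 1.5000: CF_t = 25.000000, DF = 0.934056, PV = 23.351410
  t = 2.0000: CF_t = 25.000000, DF = 0.913056, PV = 22.826403
  t = 2.5000: CF_t = 25.000000, DF = 0.892528, PV = 22.313199
  t = 3.0000: CF_t = 25.000000, DF = 0.872461, PV = 21.811534
  t = 3.5000: CF_t = 25.000000, DF = 0.852846, PV = 21.321147
  t = 4.0000: CF_t = 25.000000, DF = 0.833671, PV = 20.841786
  t = 4.5000: CF_t = 25.000000, DF = 0.814928, PV = 20.373203
  t = 5.0000: CF_t = 1025.000000, DF = 0.796606, PV = 816.521319
Price P = sum_t PV_t = 1017.686420
First compute Macaulay numerator sum_t t * PV_t:
  t * PV_t at t = 0.5000: 12.218964
  t * PV_t at t = 1.0000: 23.888492
  t * PV_t at t = 1.5000: 35.027115
  t * PV_t at t = 2.0000: 45.652805
  t * PV_t at t = 2.5000: 55.782998
  t * PV_t at t = 3.0000: 65.434601
  t * PV_t at t = 3.5000: 74.624016
  t * PV_t at t = 4.0000: 83.367145
  t * PV_t at t = 4.5000: 91.679412
  t * PV_t at t = 5.0000: 4082.606593
Macaulay duration D = 4570.282142 / 1017.686420 = 4.490855
Modified duration = D / (1 + y/m) = 4.490855 / (1 + 0.023000) = 4.389888

Answer: Modified duration = 4.3899


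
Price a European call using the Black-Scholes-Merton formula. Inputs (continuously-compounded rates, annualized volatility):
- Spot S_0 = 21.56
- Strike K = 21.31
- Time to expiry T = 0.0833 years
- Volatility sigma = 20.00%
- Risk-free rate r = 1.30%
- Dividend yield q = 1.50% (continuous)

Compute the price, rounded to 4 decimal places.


Answer: Price = 0.6258

Derivation:
d1 = (ln(S/K) + (r - q + 0.5*sigma^2) * T) / (sigma * sqrt(T)) = 0.22803026
d2 = d1 - sigma * sqrt(T) = 0.17030678
exp(-rT) = 0.99891769; exp(-qT) = 0.99875128
C = S_0 * exp(-qT) * N(d1) - K * exp(-rT) * N(d2)
N(d1) = 0.59018864; N(d2) = 0.56761556
C = 21.5600 * 0.99875128 * 0.59018864 - 21.3100 * 0.99891769 * 0.56761556 = 0.6258


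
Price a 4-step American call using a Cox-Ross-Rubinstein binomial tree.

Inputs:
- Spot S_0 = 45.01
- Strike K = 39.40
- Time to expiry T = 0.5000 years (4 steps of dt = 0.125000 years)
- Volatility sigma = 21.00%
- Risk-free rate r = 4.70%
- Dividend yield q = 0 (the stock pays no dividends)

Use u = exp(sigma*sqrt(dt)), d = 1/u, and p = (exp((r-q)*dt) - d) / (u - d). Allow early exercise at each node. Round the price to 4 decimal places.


Answer: Price = V(0,0) = 6.9655

Derivation:
dt = T/N = 0.125000
u = exp(sigma*sqrt(dt)) = 1.077072; d = 1/u = 0.928443
p = (exp((r-q)*dt) - d) / (u - d) = 0.521091
Discount per step: exp(-r*dt) = 0.994142
Stock lattice S(k, i) with i counting down-moves:
  k=0: S(0,0) = 45.0100
  k=1: S(1,0) = 48.4790; S(1,1) = 41.7892
  k=2: S(2,0) = 52.2154; S(2,1) = 45.0100; S(2,2) = 38.7989
  k=3: S(3,0) = 56.2397; S(3,1) = 48.4790; S(3,2) = 41.7892; S(3,3) = 36.0226
  k=4: S(4,0) = 60.5742; S(4,1) = 52.2154; S(4,2) = 45.0100; S(4,3) = 38.7989; S(4,4) = 33.4449
Terminal payoffs V(N, i) = max(S_T - K, 0):
  V(4,0) = 21.174229; V(4,1) = 12.815381; V(4,2) = 5.610000; V(4,3) = 0.000000; V(4,4) = 0.000000
Backward induction: V(k, i) = exp(-r*dt) * [p * V(k+1, i) + (1-p) * V(k+1, i+1)]; then take max(V_cont, immediate exercise) for American.
  V(3,0) = exp(-r*dt) * [p*21.174229 + (1-p)*12.815381] = 17.070519; exercise = 16.839723; V(3,0) = max -> 17.070519
  V(3,1) = exp(-r*dt) * [p*12.815381 + (1-p)*5.610000] = 9.309805; exercise = 9.079009; V(3,1) = max -> 9.309805
  V(3,2) = exp(-r*dt) * [p*5.610000 + (1-p)*0.000000] = 2.906198; exercise = 2.389223; V(3,2) = max -> 2.906198
  V(3,3) = exp(-r*dt) * [p*0.000000 + (1-p)*0.000000] = 0.000000; exercise = 0.000000; V(3,3) = max -> 0.000000
  V(2,0) = exp(-r*dt) * [p*17.070519 + (1-p)*9.309805] = 13.275622; exercise = 12.815381; V(2,0) = max -> 13.275622
  V(2,1) = exp(-r*dt) * [p*9.309805 + (1-p)*2.906198] = 6.206492; exercise = 5.610000; V(2,1) = max -> 6.206492
  V(2,2) = exp(-r*dt) * [p*2.906198 + (1-p)*0.000000] = 1.505523; exercise = 0.000000; V(2,2) = max -> 1.505523
  V(1,0) = exp(-r*dt) * [p*13.275622 + (1-p)*6.206492] = 9.832220; exercise = 9.079009; V(1,0) = max -> 9.832220
  V(1,1) = exp(-r*dt) * [p*6.206492 + (1-p)*1.505523] = 3.931989; exercise = 2.389223; V(1,1) = max -> 3.931989
  V(0,0) = exp(-r*dt) * [p*9.832220 + (1-p)*3.931989] = 6.965505; exercise = 5.610000; V(0,0) = max -> 6.965505


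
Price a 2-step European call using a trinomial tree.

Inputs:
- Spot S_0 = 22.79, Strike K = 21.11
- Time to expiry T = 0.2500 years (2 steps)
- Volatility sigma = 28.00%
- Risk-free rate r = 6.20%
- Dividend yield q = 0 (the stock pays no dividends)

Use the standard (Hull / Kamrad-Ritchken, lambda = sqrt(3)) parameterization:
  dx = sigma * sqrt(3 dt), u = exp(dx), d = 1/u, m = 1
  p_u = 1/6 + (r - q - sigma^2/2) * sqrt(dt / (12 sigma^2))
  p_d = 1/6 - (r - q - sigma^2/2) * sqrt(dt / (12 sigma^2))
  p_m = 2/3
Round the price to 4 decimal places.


Answer: Price = V(0,0) = 2.5237

Derivation:
dt = T/N = 0.125000; dx = sigma*sqrt(3*dt) = 0.171464
u = exp(dx) = 1.187042; d = 1/u = 0.842430
p_u = 0.174977, p_m = 0.666667, p_d = 0.158356
Discount per step: exp(-r*dt) = 0.992280
Stock lattice S(k, j) with j the centered position index:
  k=0: S(0,+0) = 22.7900
  k=1: S(1,-1) = 19.1990; S(1,+0) = 22.7900; S(1,+1) = 27.0527
  k=2: S(2,-2) = 16.1738; S(2,-1) = 19.1990; S(2,+0) = 22.7900; S(2,+1) = 27.0527; S(2,+2) = 32.1127
Terminal payoffs V(N, j) = max(S_T - K, 0):
  V(2,-2) = 0.000000; V(2,-1) = 0.000000; V(2,+0) = 1.680000; V(2,+1) = 5.942681; V(2,+2) = 11.002662
Backward induction: V(k, j) = exp(-r*dt) * [p_u * V(k+1, j+1) + p_m * V(k+1, j) + p_d * V(k+1, j-1)]
  V(1,-1) = exp(-r*dt) * [p_u*1.680000 + p_m*0.000000 + p_d*0.000000] = 0.291693
  V(1,+0) = exp(-r*dt) * [p_u*5.942681 + p_m*1.680000 + p_d*0.000000] = 2.143161
  V(1,+1) = exp(-r*dt) * [p_u*11.002662 + p_m*5.942681 + p_d*1.680000] = 6.105541
  V(0,+0) = exp(-r*dt) * [p_u*6.105541 + p_m*2.143161 + p_d*0.291693] = 2.523663


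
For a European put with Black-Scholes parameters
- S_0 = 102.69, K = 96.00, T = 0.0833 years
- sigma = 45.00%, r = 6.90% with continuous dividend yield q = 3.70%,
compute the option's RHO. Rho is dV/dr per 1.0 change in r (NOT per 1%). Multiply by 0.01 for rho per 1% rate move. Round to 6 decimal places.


d1 = 0.6041545076; d2 = 0.4742766804
phi(d1) = 0.3323921383; exp(-qT) = 0.9969226448; exp(-rT) = 0.9942687864
N(-d2) = 0.3176513093
Rho = -K*T*exp(-rT)*N(-d2) = -96.0000 * 0.0833 * 0.9942687864 * 0.3176513093 = -2.525636

Answer: Rho = -2.525636


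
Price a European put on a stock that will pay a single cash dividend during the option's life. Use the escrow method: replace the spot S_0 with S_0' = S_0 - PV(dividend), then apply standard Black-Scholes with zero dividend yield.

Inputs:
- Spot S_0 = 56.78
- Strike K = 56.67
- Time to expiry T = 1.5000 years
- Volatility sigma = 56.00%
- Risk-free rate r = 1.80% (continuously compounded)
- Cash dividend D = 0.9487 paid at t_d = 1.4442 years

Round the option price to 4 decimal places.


Answer: Price = 14.5502

Derivation:
PV(D) = D * exp(-r * t_d) = 0.9487 * 0.97433938 = 0.92435577
S_0' = S_0 - PV(D) = 56.7800 - 0.92435577 = 55.85564423
d1 = (ln(S_0'/K) + (r + sigma^2/2)*T) / (sigma*sqrt(T)) = 0.36119128
d2 = d1 - sigma*sqrt(T) = -0.32466585
exp(-rT) = 0.97336124
N(-d1) = 0.35897823; N(-d2) = 0.62728301
P = K * exp(-rT) * N(-d2) - S_0' * N(-d1) = 56.6700 * 0.97336124 * 0.62728301 - 55.85564423 * 0.35897823 = 14.5502


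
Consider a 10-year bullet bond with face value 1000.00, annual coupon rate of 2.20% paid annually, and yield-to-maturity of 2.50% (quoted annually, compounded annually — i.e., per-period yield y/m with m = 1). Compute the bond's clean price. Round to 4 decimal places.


Answer: Price = 973.7438

Derivation:
Coupon per period c = face * coupon_rate / m = 22.000000
Periods per year m = 1; per-period yield y/m = 0.025000
Number of cashflows N = 10
Cashflows (t years, CF_t, discount factor 1/(1+y/m)^(m*t), PV):
  t = 1.0000: CF_t = 22.000000, DF = 0.975610, PV = 21.463415
  t = 2.0000: CF_t = 22.000000, DF = 0.951814, PV = 20.939917
  t = 3.0000: CF_t = 22.000000, DF = 0.928599, PV = 20.429187
  t = 4.0000: CF_t = 22.000000, DF = 0.905951, PV = 19.930914
  t = 5.0000: CF_t = 22.000000, DF = 0.883854, PV = 19.444794
  t = 6.0000: CF_t = 22.000000, DF = 0.862297, PV = 18.970531
  t = 7.0000: CF_t = 22.000000, DF = 0.841265, PV = 18.507835
  t = 8.0000: CF_t = 22.000000, DF = 0.820747, PV = 18.056425
  t = 9.0000: CF_t = 22.000000, DF = 0.800728, PV = 17.616024
  t = 10.0000: CF_t = 1022.000000, DF = 0.781198, PV = 798.384767
Price P = sum_t PV_t = 973.743808


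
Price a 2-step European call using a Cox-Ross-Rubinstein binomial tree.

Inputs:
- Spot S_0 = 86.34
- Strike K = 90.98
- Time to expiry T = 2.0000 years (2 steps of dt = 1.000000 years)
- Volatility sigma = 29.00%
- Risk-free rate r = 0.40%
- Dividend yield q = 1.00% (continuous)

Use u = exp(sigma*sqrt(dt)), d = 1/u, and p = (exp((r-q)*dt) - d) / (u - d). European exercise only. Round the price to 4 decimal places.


dt = T/N = 1.000000
u = exp(sigma*sqrt(dt)) = 1.336427; d = 1/u = 0.748264
p = (exp((r-q)*dt) - d) / (u - d) = 0.417833
Discount per step: exp(-r*dt) = 0.996008
Stock lattice S(k, i) with i counting down-moves:
  k=0: S(0,0) = 86.3400
  k=1: S(1,0) = 115.3871; S(1,1) = 64.6051
  k=2: S(2,0) = 154.2066; S(2,1) = 86.3400; S(2,2) = 48.3416
Terminal payoffs V(N, i) = max(S_T - K, 0):
  V(2,0) = 63.226558; V(2,1) = 0.000000; V(2,2) = 0.000000
Backward induction: V(k, i) = exp(-r*dt) * [p * V(k+1, i) + (1-p) * V(k+1, i+1)].
  V(1,0) = exp(-r*dt) * [p*63.226558 + (1-p)*0.000000] = 26.312692
  V(1,1) = exp(-r*dt) * [p*0.000000 + (1-p)*0.000000] = 0.000000
  V(0,0) = exp(-r*dt) * [p*26.312692 + (1-p)*0.000000] = 10.950426

Answer: Price = V(0,0) = 10.9504


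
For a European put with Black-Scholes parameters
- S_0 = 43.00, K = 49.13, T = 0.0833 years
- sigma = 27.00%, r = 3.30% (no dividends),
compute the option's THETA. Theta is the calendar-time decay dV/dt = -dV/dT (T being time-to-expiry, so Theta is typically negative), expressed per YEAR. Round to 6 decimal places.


d1 = -1.6359547049; d2 = -1.7138814012
phi(d1) = 0.1046522394; exp(-qT) = 1.0000000000; exp(-rT) = 0.9972548748
Theta = -S*exp(-qT)*phi(d1)*sigma/(2*sqrt(T)) + r*K*exp(-rT)*N(-d2) - q*S*exp(-qT)*N(-d1)
N(-d1) = 0.9490754662; N(-d2) = 0.9567247453; sqrt(T) = 0.2886173938
Term 1 = -43.0000 * 1.0000000000 * 0.1046522394 * 0.2700 / (2 * 0.2886173938) = -2.1048843998
Term 2 = 0.0330 * 49.1300 * 0.9972548748 * 0.9567247453 = 1.5468702210
Term 3 = 0 (no dividend yield, q = 0)
Theta = -2.1048843998 + (1.5468702210) + (0.0000000000) = -0.558014

Answer: Theta = -0.558014


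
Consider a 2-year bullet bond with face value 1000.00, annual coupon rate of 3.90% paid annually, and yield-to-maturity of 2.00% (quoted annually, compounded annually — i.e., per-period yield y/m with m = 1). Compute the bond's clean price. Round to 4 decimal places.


Coupon per period c = face * coupon_rate / m = 39.000000
Periods per year m = 1; per-period yield y/m = 0.020000
Number of cashflows N = 2
Cashflows (t years, CF_t, discount factor 1/(1+y/m)^(m*t), PV):
  t = 1.0000: CF_t = 39.000000, DF = 0.980392, PV = 38.235294
  t = 2.0000: CF_t = 1039.000000, DF = 0.961169, PV = 998.654364
Price P = sum_t PV_t = 1036.889658

Answer: Price = 1036.8897


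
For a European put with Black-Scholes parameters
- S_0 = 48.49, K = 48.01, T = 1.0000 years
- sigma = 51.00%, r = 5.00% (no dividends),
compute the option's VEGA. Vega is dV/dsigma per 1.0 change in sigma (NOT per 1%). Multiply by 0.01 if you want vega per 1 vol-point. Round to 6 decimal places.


d1 = 0.3725456247; d2 = -0.1374543753
phi(d1) = 0.3721963824; exp(-qT) = 1.0000000000; exp(-rT) = 0.9512294245
Vega = S * exp(-qT) * phi(d1) * sqrt(T) = 48.4900 * 1.0000000000 * 0.3721963824 * 1.0000000000 = 18.047803

Answer: Vega = 18.047803


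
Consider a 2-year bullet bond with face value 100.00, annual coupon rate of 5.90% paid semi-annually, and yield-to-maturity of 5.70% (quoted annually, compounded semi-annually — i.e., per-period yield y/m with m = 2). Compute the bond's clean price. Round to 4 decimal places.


Answer: Price = 100.3730

Derivation:
Coupon per period c = face * coupon_rate / m = 2.950000
Periods per year m = 2; per-period yield y/m = 0.028500
Number of cashflows N = 4
Cashflows (t years, CF_t, discount factor 1/(1+y/m)^(m*t), PV):
  t = 0.5000: CF_t = 2.950000, DF = 0.972290, PV = 2.868255
  t = 1.0000: CF_t = 2.950000, DF = 0.945347, PV = 2.788775
  t = 1.5000: CF_t = 2.950000, DF = 0.919152, PV = 2.711497
  t = 2.0000: CF_t = 102.950000, DF = 0.893682, PV = 92.004521
Price P = sum_t PV_t = 100.373047


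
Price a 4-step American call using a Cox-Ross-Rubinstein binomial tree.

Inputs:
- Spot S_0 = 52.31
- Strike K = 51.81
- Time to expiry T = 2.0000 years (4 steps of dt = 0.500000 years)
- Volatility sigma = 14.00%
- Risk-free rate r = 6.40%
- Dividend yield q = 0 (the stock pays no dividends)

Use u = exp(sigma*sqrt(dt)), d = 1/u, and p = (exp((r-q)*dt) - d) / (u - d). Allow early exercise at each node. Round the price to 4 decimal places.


Answer: Price = V(0,0) = 7.9119

Derivation:
dt = T/N = 0.500000
u = exp(sigma*sqrt(dt)) = 1.104061; d = 1/u = 0.905747
p = (exp((r-q)*dt) - d) / (u - d) = 0.639242
Discount per step: exp(-r*dt) = 0.968507
Stock lattice S(k, i) with i counting down-moves:
  k=0: S(0,0) = 52.3100
  k=1: S(1,0) = 57.7534; S(1,1) = 47.3796
  k=2: S(2,0) = 63.7633; S(2,1) = 52.3100; S(2,2) = 42.9140
  k=3: S(3,0) = 70.3985; S(3,1) = 57.7534; S(3,2) = 47.3796; S(3,3) = 38.8692
  k=4: S(4,0) = 77.7243; S(4,1) = 63.7633; S(4,2) = 52.3100; S(4,3) = 42.9140; S(4,4) = 35.2057
Terminal payoffs V(N, i) = max(S_T - K, 0):
  V(4,0) = 25.914254; V(4,1) = 11.953279; V(4,2) = 0.500000; V(4,3) = 0.000000; V(4,4) = 0.000000
Backward induction: V(k, i) = exp(-r*dt) * [p * V(k+1, i) + (1-p) * V(k+1, i+1)]; then take max(V_cont, immediate exercise) for American.
  V(3,0) = exp(-r*dt) * [p*25.914254 + (1-p)*11.953279] = 20.220206; exercise = 18.588532; V(3,0) = max -> 20.220206
  V(3,1) = exp(-r*dt) * [p*11.953279 + (1-p)*0.500000] = 7.575090; exercise = 5.943416; V(3,1) = max -> 7.575090
  V(3,2) = exp(-r*dt) * [p*0.500000 + (1-p)*0.000000] = 0.309555; exercise = 0.000000; V(3,2) = max -> 0.309555
  V(3,3) = exp(-r*dt) * [p*0.000000 + (1-p)*0.000000] = 0.000000; exercise = 0.000000; V(3,3) = max -> 0.000000
  V(2,0) = exp(-r*dt) * [p*20.220206 + (1-p)*7.575090] = 15.165240; exercise = 11.953279; V(2,0) = max -> 15.165240
  V(2,1) = exp(-r*dt) * [p*7.575090 + (1-p)*0.309555] = 4.797970; exercise = 0.500000; V(2,1) = max -> 4.797970
  V(2,2) = exp(-r*dt) * [p*0.309555 + (1-p)*0.000000] = 0.191648; exercise = 0.000000; V(2,2) = max -> 0.191648
  V(1,0) = exp(-r*dt) * [p*15.165240 + (1-p)*4.797970] = 11.065344; exercise = 5.943416; V(1,0) = max -> 11.065344
  V(1,1) = exp(-r*dt) * [p*4.797970 + (1-p)*0.191648] = 3.037432; exercise = 0.000000; V(1,1) = max -> 3.037432
  V(0,0) = exp(-r*dt) * [p*11.065344 + (1-p)*3.037432] = 7.911932; exercise = 0.500000; V(0,0) = max -> 7.911932


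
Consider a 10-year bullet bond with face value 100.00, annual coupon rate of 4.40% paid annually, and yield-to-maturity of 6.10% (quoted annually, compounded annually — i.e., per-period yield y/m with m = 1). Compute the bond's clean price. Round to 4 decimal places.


Answer: Price = 87.5469

Derivation:
Coupon per period c = face * coupon_rate / m = 4.400000
Periods per year m = 1; per-period yield y/m = 0.061000
Number of cashflows N = 10
Cashflows (t years, CF_t, discount factor 1/(1+y/m)^(m*t), PV):
  t = 1.0000: CF_t = 4.400000, DF = 0.942507, PV = 4.147031
  t = 2.0000: CF_t = 4.400000, DF = 0.888320, PV = 3.908606
  t = 3.0000: CF_t = 4.400000, DF = 0.837247, PV = 3.683889
  t = 4.0000: CF_t = 4.400000, DF = 0.789112, PV = 3.472091
  t = 5.0000: CF_t = 4.400000, DF = 0.743743, PV = 3.272471
  t = 6.0000: CF_t = 4.400000, DF = 0.700983, PV = 3.084327
  t = 7.0000: CF_t = 4.400000, DF = 0.660682, PV = 2.907000
  t = 8.0000: CF_t = 4.400000, DF = 0.622697, PV = 2.739868
  t = 9.0000: CF_t = 4.400000, DF = 0.586897, PV = 2.582345
  t = 10.0000: CF_t = 104.400000, DF = 0.553154, PV = 57.749291
Price P = sum_t PV_t = 87.546918
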